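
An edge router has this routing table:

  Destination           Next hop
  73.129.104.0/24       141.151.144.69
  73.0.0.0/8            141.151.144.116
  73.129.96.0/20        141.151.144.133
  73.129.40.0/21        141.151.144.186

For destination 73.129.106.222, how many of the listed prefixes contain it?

2

Prefixes containing 73.129.106.222:
  73.0.0.0/8 (73.0.0.0 - 73.255.255.255)
  73.129.96.0/20 (73.129.96.0 - 73.129.111.255)
Total matching entries: 2.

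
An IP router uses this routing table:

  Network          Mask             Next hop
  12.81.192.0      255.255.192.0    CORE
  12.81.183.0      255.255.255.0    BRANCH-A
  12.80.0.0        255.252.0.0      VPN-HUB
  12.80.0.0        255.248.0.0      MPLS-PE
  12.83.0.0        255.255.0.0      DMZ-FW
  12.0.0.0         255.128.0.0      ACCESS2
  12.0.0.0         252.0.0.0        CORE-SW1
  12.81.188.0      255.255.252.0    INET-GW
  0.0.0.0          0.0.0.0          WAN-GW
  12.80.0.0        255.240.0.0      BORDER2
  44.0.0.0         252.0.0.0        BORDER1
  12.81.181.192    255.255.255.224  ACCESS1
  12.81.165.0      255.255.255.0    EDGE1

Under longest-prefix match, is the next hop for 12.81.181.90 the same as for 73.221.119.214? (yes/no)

12.81.181.90: longest match 12.80.0.0/14 -> VPN-HUB
73.221.119.214: longest match 0.0.0.0/0 -> WAN-GW

no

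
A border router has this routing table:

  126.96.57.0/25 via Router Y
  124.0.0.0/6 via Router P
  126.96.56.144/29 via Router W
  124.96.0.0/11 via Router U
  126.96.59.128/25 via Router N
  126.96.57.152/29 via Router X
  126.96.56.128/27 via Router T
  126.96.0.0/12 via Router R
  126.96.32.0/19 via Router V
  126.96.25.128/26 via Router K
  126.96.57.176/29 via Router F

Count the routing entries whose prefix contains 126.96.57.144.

3

Prefixes containing 126.96.57.144:
  124.0.0.0/6 (124.0.0.0 - 127.255.255.255)
  126.96.0.0/12 (126.96.0.0 - 126.111.255.255)
  126.96.32.0/19 (126.96.32.0 - 126.96.63.255)
Total matching entries: 3.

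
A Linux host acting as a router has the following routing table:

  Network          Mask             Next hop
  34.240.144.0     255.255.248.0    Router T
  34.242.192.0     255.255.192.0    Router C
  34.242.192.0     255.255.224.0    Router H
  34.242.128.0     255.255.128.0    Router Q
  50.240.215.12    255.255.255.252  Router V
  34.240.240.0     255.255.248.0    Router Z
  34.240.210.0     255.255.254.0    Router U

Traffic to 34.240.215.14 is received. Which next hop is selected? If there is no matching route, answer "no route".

no route

No entry's prefix contains 34.240.215.14; there is no default route.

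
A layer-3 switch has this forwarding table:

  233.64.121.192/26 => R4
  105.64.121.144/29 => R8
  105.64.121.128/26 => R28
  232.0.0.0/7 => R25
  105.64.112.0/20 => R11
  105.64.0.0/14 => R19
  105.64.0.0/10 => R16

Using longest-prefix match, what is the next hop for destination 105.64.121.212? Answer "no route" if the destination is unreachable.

R11

Routes whose prefix contains 105.64.121.212:
  105.64.0.0/10 (105.64.0.0 - 105.127.255.255) -> R16
  105.64.0.0/14 (105.64.0.0 - 105.67.255.255) -> R19
  105.64.112.0/20 (105.64.112.0 - 105.64.127.255) -> R11
More-specific entries that do NOT match:
  105.64.121.144/29 (105.64.121.144 - 105.64.121.151) does not contain 105.64.121.212
  233.64.121.192/26 (233.64.121.192 - 233.64.121.255) does not contain 105.64.121.212
  105.64.121.128/26 (105.64.121.128 - 105.64.121.191) does not contain 105.64.121.212
Longest matching prefix is /20 -> next hop R11.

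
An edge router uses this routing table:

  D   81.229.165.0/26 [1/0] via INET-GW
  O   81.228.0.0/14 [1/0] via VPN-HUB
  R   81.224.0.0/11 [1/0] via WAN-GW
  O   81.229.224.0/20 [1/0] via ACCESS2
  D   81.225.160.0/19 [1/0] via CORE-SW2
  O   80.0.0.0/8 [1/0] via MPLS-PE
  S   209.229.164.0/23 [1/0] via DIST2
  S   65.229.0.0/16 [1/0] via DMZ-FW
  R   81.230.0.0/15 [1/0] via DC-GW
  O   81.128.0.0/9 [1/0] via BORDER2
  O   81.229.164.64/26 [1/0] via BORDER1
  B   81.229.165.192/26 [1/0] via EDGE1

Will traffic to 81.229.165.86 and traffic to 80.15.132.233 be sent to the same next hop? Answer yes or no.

81.229.165.86: longest match 81.228.0.0/14 -> VPN-HUB
80.15.132.233: longest match 80.0.0.0/8 -> MPLS-PE

no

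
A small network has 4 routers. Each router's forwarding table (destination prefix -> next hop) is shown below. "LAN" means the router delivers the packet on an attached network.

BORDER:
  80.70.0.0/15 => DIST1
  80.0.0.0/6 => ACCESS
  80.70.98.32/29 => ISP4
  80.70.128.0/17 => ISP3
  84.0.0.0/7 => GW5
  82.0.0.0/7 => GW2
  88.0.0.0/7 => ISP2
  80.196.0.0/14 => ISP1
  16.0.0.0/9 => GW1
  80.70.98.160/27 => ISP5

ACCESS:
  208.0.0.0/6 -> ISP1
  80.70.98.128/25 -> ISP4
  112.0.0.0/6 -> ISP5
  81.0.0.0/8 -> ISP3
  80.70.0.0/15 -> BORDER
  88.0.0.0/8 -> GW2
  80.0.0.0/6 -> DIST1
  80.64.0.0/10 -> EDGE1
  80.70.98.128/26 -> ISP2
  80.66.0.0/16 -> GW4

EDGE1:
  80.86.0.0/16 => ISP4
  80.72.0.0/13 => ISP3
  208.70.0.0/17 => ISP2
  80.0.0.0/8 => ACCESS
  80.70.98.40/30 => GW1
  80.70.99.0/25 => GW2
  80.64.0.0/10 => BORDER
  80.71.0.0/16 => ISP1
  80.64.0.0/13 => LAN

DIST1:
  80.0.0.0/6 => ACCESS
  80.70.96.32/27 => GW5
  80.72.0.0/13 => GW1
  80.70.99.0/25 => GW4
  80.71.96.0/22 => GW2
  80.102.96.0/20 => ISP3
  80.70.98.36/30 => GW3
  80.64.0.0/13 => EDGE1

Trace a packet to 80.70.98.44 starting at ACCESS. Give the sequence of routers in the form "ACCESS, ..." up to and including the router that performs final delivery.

At ACCESS: longest match for 80.70.98.44 is 80.70.0.0/15 -> BORDER
At BORDER: longest match for 80.70.98.44 is 80.70.0.0/15 -> DIST1
At DIST1: longest match for 80.70.98.44 is 80.64.0.0/13 -> EDGE1
At EDGE1: longest match for 80.70.98.44 is 80.64.0.0/13 -> LAN

ACCESS, BORDER, DIST1, EDGE1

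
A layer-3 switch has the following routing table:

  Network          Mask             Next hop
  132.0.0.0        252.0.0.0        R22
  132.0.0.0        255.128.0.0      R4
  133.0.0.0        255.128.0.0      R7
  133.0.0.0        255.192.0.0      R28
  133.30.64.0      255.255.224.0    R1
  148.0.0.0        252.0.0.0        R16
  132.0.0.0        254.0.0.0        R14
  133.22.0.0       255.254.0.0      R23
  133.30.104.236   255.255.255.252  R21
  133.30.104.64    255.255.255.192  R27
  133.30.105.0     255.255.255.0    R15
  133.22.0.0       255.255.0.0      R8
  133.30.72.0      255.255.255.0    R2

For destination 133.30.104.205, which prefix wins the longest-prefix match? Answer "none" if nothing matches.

Entries matching 133.30.104.205:
  132.0.0.0/6 (132.0.0.0 - 135.255.255.255)
  132.0.0.0/7 (132.0.0.0 - 133.255.255.255)
  133.0.0.0/9 (133.0.0.0 - 133.127.255.255)
  133.0.0.0/10 (133.0.0.0 - 133.63.255.255)
Most specific is 133.0.0.0/10.

133.0.0.0/10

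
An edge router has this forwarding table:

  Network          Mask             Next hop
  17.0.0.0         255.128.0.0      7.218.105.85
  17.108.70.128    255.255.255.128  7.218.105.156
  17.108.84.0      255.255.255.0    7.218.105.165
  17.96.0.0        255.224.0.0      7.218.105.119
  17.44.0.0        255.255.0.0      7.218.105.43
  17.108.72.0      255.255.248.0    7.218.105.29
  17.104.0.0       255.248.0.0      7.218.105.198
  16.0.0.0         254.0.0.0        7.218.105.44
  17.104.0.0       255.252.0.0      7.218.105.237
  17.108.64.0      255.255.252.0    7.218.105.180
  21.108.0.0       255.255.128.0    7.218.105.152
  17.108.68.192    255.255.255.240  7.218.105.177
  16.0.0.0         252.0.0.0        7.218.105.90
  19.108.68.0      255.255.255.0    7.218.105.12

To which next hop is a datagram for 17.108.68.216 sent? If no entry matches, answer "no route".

Routes whose prefix contains 17.108.68.216:
  16.0.0.0/6 (16.0.0.0 - 19.255.255.255) -> 7.218.105.90
  16.0.0.0/7 (16.0.0.0 - 17.255.255.255) -> 7.218.105.44
  17.0.0.0/9 (17.0.0.0 - 17.127.255.255) -> 7.218.105.85
  17.96.0.0/11 (17.96.0.0 - 17.127.255.255) -> 7.218.105.119
  17.104.0.0/13 (17.104.0.0 - 17.111.255.255) -> 7.218.105.198
More-specific entries that do NOT match:
  17.108.68.192/28 (17.108.68.192 - 17.108.68.207) does not contain 17.108.68.216
  17.108.70.128/25 (17.108.70.128 - 17.108.70.255) does not contain 17.108.68.216
  17.108.84.0/24 (17.108.84.0 - 17.108.84.255) does not contain 17.108.68.216
  19.108.68.0/24 (19.108.68.0 - 19.108.68.255) does not contain 17.108.68.216
  17.108.64.0/22 (17.108.64.0 - 17.108.67.255) does not contain 17.108.68.216
  17.108.72.0/21 (17.108.72.0 - 17.108.79.255) does not contain 17.108.68.216
  21.108.0.0/17 (21.108.0.0 - 21.108.127.255) does not contain 17.108.68.216
  17.44.0.0/16 (17.44.0.0 - 17.44.255.255) does not contain 17.108.68.216
  17.104.0.0/14 (17.104.0.0 - 17.107.255.255) does not contain 17.108.68.216
Longest matching prefix is /13 -> next hop 7.218.105.198.

7.218.105.198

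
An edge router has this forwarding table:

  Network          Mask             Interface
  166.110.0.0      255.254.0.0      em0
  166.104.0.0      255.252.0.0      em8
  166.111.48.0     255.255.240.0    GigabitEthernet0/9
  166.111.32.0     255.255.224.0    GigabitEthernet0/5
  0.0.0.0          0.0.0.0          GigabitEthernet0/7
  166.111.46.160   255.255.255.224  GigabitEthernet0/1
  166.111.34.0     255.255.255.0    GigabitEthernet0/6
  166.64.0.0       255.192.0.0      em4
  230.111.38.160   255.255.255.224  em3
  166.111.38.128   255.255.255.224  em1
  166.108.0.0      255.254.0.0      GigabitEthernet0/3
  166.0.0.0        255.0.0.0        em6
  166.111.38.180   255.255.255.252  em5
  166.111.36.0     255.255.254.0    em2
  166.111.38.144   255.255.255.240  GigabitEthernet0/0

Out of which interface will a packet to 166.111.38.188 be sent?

GigabitEthernet0/5

Routes whose prefix contains 166.111.38.188:
  0.0.0.0/0 (default, matches everything) -> GigabitEthernet0/7
  166.0.0.0/8 (166.0.0.0 - 166.255.255.255) -> em6
  166.64.0.0/10 (166.64.0.0 - 166.127.255.255) -> em4
  166.110.0.0/15 (166.110.0.0 - 166.111.255.255) -> em0
  166.111.32.0/19 (166.111.32.0 - 166.111.63.255) -> GigabitEthernet0/5
More-specific entries that do NOT match:
  166.111.38.180/30 (166.111.38.180 - 166.111.38.183) does not contain 166.111.38.188
  166.111.38.144/28 (166.111.38.144 - 166.111.38.159) does not contain 166.111.38.188
  166.111.46.160/27 (166.111.46.160 - 166.111.46.191) does not contain 166.111.38.188
  230.111.38.160/27 (230.111.38.160 - 230.111.38.191) does not contain 166.111.38.188
  166.111.38.128/27 (166.111.38.128 - 166.111.38.159) does not contain 166.111.38.188
  166.111.34.0/24 (166.111.34.0 - 166.111.34.255) does not contain 166.111.38.188
  166.111.36.0/23 (166.111.36.0 - 166.111.37.255) does not contain 166.111.38.188
  166.111.48.0/20 (166.111.48.0 - 166.111.63.255) does not contain 166.111.38.188
Longest matching prefix is /19 -> interface GigabitEthernet0/5.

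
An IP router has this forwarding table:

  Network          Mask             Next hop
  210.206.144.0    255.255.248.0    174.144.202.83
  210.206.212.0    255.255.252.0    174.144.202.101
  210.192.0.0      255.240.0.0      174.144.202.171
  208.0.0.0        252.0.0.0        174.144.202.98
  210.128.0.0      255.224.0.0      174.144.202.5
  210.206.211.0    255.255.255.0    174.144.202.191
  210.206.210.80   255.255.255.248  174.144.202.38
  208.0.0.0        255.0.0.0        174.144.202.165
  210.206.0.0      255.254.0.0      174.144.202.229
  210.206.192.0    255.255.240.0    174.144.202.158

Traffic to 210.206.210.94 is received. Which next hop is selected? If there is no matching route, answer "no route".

174.144.202.229

Routes whose prefix contains 210.206.210.94:
  208.0.0.0/6 (208.0.0.0 - 211.255.255.255) -> 174.144.202.98
  210.192.0.0/12 (210.192.0.0 - 210.207.255.255) -> 174.144.202.171
  210.206.0.0/15 (210.206.0.0 - 210.207.255.255) -> 174.144.202.229
More-specific entries that do NOT match:
  210.206.210.80/29 (210.206.210.80 - 210.206.210.87) does not contain 210.206.210.94
  210.206.211.0/24 (210.206.211.0 - 210.206.211.255) does not contain 210.206.210.94
  210.206.212.0/22 (210.206.212.0 - 210.206.215.255) does not contain 210.206.210.94
  210.206.144.0/21 (210.206.144.0 - 210.206.151.255) does not contain 210.206.210.94
  210.206.192.0/20 (210.206.192.0 - 210.206.207.255) does not contain 210.206.210.94
Longest matching prefix is /15 -> next hop 174.144.202.229.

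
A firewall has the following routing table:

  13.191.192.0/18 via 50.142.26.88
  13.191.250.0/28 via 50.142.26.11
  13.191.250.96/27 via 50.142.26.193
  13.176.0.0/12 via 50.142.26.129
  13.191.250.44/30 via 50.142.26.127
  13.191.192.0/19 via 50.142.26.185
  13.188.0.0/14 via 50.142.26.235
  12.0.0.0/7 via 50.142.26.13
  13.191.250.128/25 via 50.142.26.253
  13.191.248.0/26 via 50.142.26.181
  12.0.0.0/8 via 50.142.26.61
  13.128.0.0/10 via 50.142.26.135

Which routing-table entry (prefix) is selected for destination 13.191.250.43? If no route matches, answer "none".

Entries matching 13.191.250.43:
  12.0.0.0/7 (12.0.0.0 - 13.255.255.255)
  13.128.0.0/10 (13.128.0.0 - 13.191.255.255)
  13.176.0.0/12 (13.176.0.0 - 13.191.255.255)
  13.188.0.0/14 (13.188.0.0 - 13.191.255.255)
  13.191.192.0/18 (13.191.192.0 - 13.191.255.255)
Most specific is 13.191.192.0/18.

13.191.192.0/18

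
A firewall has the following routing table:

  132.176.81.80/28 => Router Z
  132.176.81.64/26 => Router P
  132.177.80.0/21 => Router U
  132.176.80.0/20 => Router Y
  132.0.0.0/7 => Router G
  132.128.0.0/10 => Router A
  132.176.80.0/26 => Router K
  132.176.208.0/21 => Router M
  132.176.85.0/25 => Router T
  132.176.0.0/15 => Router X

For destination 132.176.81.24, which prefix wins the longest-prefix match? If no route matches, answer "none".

Entries matching 132.176.81.24:
  132.0.0.0/7 (132.0.0.0 - 133.255.255.255)
  132.128.0.0/10 (132.128.0.0 - 132.191.255.255)
  132.176.0.0/15 (132.176.0.0 - 132.177.255.255)
  132.176.80.0/20 (132.176.80.0 - 132.176.95.255)
Most specific is 132.176.80.0/20.

132.176.80.0/20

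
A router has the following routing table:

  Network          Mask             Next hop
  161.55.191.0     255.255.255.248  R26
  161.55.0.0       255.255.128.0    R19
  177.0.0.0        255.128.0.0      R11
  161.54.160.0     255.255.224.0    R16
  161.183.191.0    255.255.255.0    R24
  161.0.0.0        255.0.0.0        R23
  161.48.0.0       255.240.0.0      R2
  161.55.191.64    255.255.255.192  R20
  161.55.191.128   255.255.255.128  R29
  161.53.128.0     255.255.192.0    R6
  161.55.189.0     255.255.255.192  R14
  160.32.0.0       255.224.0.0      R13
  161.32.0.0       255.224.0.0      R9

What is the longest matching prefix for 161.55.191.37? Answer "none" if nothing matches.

161.48.0.0/12

Entries matching 161.55.191.37:
  161.0.0.0/8 (161.0.0.0 - 161.255.255.255)
  161.32.0.0/11 (161.32.0.0 - 161.63.255.255)
  161.48.0.0/12 (161.48.0.0 - 161.63.255.255)
Most specific is 161.48.0.0/12.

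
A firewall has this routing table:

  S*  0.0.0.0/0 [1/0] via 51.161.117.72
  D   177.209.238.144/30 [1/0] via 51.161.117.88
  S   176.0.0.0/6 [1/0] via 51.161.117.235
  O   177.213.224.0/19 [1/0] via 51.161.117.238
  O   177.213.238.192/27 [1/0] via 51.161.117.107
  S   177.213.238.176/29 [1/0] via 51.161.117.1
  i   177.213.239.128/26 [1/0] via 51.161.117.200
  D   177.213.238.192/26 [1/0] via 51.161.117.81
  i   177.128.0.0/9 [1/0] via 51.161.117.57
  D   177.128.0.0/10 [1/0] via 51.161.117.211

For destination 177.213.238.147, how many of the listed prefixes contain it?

4

Prefixes containing 177.213.238.147:
  0.0.0.0/0 (default, matches everything)
  176.0.0.0/6 (176.0.0.0 - 179.255.255.255)
  177.128.0.0/9 (177.128.0.0 - 177.255.255.255)
  177.213.224.0/19 (177.213.224.0 - 177.213.255.255)
Total matching entries: 4.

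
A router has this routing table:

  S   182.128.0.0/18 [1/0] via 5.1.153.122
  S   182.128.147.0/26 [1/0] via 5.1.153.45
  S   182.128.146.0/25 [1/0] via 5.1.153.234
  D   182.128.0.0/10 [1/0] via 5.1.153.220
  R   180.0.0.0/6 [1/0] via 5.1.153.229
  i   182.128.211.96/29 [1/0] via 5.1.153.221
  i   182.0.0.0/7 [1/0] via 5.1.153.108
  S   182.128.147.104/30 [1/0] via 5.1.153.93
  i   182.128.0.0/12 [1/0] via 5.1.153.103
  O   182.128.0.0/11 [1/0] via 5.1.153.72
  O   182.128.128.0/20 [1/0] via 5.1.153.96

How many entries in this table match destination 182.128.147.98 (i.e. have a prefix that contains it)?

5

Prefixes containing 182.128.147.98:
  180.0.0.0/6 (180.0.0.0 - 183.255.255.255)
  182.0.0.0/7 (182.0.0.0 - 183.255.255.255)
  182.128.0.0/10 (182.128.0.0 - 182.191.255.255)
  182.128.0.0/11 (182.128.0.0 - 182.159.255.255)
  182.128.0.0/12 (182.128.0.0 - 182.143.255.255)
Total matching entries: 5.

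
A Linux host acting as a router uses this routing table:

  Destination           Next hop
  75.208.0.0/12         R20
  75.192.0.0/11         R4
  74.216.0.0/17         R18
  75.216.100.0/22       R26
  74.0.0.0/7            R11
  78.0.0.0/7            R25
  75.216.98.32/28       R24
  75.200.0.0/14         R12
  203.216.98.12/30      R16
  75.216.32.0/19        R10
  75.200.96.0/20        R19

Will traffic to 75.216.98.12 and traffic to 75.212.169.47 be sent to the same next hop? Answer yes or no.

75.216.98.12: longest match 75.208.0.0/12 -> R20
75.212.169.47: longest match 75.208.0.0/12 -> R20

yes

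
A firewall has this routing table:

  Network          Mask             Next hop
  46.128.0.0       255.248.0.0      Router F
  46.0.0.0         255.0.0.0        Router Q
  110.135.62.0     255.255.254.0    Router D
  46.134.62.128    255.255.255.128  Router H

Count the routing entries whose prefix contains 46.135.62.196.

Prefixes containing 46.135.62.196:
  46.0.0.0/8 (46.0.0.0 - 46.255.255.255)
  46.128.0.0/13 (46.128.0.0 - 46.135.255.255)
Total matching entries: 2.

2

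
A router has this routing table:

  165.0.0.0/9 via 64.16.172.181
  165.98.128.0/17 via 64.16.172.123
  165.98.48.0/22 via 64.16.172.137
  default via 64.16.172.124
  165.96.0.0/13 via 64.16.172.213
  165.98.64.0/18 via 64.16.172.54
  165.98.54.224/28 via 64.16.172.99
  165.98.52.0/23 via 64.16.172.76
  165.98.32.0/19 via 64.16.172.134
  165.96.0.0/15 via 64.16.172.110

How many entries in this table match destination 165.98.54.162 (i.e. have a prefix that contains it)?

Prefixes containing 165.98.54.162:
  0.0.0.0/0 (default, matches everything)
  165.0.0.0/9 (165.0.0.0 - 165.127.255.255)
  165.96.0.0/13 (165.96.0.0 - 165.103.255.255)
  165.98.32.0/19 (165.98.32.0 - 165.98.63.255)
Total matching entries: 4.

4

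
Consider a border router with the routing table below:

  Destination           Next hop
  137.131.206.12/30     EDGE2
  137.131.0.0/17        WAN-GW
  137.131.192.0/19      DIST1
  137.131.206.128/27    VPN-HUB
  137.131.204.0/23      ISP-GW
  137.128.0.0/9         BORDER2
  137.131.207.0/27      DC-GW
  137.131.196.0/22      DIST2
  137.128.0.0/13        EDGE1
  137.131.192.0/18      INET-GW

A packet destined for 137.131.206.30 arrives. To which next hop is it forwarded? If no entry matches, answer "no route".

Routes whose prefix contains 137.131.206.30:
  137.128.0.0/9 (137.128.0.0 - 137.255.255.255) -> BORDER2
  137.128.0.0/13 (137.128.0.0 - 137.135.255.255) -> EDGE1
  137.131.192.0/18 (137.131.192.0 - 137.131.255.255) -> INET-GW
  137.131.192.0/19 (137.131.192.0 - 137.131.223.255) -> DIST1
More-specific entries that do NOT match:
  137.131.206.12/30 (137.131.206.12 - 137.131.206.15) does not contain 137.131.206.30
  137.131.206.128/27 (137.131.206.128 - 137.131.206.159) does not contain 137.131.206.30
  137.131.207.0/27 (137.131.207.0 - 137.131.207.31) does not contain 137.131.206.30
  137.131.204.0/23 (137.131.204.0 - 137.131.205.255) does not contain 137.131.206.30
  137.131.196.0/22 (137.131.196.0 - 137.131.199.255) does not contain 137.131.206.30
Longest matching prefix is /19 -> next hop DIST1.

DIST1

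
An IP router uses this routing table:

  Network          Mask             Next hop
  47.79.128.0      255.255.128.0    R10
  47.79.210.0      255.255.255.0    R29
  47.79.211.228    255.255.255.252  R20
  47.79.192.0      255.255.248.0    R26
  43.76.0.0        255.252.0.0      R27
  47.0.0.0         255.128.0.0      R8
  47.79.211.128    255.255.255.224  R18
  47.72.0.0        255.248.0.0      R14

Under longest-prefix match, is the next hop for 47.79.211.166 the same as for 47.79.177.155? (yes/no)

yes

47.79.211.166: longest match 47.79.128.0/17 -> R10
47.79.177.155: longest match 47.79.128.0/17 -> R10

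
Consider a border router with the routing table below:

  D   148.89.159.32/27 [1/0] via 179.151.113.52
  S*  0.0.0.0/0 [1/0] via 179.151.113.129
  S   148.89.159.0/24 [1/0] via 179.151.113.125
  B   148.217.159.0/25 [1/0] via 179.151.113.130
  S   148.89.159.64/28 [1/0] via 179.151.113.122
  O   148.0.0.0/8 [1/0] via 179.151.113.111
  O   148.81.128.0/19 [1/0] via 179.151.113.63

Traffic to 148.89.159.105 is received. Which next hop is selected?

179.151.113.125

Routes whose prefix contains 148.89.159.105:
  0.0.0.0/0 (default, matches everything) -> 179.151.113.129
  148.0.0.0/8 (148.0.0.0 - 148.255.255.255) -> 179.151.113.111
  148.89.159.0/24 (148.89.159.0 - 148.89.159.255) -> 179.151.113.125
More-specific entries that do NOT match:
  148.89.159.64/28 (148.89.159.64 - 148.89.159.79) does not contain 148.89.159.105
  148.89.159.32/27 (148.89.159.32 - 148.89.159.63) does not contain 148.89.159.105
  148.217.159.0/25 (148.217.159.0 - 148.217.159.127) does not contain 148.89.159.105
Longest matching prefix is /24 -> next hop 179.151.113.125.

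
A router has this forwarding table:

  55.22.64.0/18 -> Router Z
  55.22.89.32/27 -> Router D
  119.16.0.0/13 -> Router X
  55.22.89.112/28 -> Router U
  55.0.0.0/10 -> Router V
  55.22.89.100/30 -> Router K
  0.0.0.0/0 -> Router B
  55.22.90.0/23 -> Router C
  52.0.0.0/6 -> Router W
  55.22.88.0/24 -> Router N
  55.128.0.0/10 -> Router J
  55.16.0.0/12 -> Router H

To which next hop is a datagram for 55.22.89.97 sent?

Router Z

Routes whose prefix contains 55.22.89.97:
  0.0.0.0/0 (default, matches everything) -> Router B
  52.0.0.0/6 (52.0.0.0 - 55.255.255.255) -> Router W
  55.0.0.0/10 (55.0.0.0 - 55.63.255.255) -> Router V
  55.16.0.0/12 (55.16.0.0 - 55.31.255.255) -> Router H
  55.22.64.0/18 (55.22.64.0 - 55.22.127.255) -> Router Z
More-specific entries that do NOT match:
  55.22.89.100/30 (55.22.89.100 - 55.22.89.103) does not contain 55.22.89.97
  55.22.89.112/28 (55.22.89.112 - 55.22.89.127) does not contain 55.22.89.97
  55.22.89.32/27 (55.22.89.32 - 55.22.89.63) does not contain 55.22.89.97
  55.22.88.0/24 (55.22.88.0 - 55.22.88.255) does not contain 55.22.89.97
  55.22.90.0/23 (55.22.90.0 - 55.22.91.255) does not contain 55.22.89.97
Longest matching prefix is /18 -> next hop Router Z.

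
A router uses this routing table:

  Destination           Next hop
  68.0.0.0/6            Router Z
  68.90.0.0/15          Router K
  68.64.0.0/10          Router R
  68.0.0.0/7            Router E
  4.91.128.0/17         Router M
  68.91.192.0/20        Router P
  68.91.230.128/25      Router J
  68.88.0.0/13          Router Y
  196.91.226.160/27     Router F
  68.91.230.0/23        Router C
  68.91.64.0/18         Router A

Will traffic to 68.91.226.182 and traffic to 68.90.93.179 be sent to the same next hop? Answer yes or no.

68.91.226.182: longest match 68.90.0.0/15 -> Router K
68.90.93.179: longest match 68.90.0.0/15 -> Router K

yes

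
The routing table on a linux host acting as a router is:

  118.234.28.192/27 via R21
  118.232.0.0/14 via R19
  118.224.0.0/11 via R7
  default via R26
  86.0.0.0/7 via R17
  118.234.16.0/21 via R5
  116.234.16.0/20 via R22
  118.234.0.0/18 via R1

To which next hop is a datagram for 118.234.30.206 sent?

R1

Routes whose prefix contains 118.234.30.206:
  0.0.0.0/0 (default, matches everything) -> R26
  118.224.0.0/11 (118.224.0.0 - 118.255.255.255) -> R7
  118.232.0.0/14 (118.232.0.0 - 118.235.255.255) -> R19
  118.234.0.0/18 (118.234.0.0 - 118.234.63.255) -> R1
More-specific entries that do NOT match:
  118.234.28.192/27 (118.234.28.192 - 118.234.28.223) does not contain 118.234.30.206
  118.234.16.0/21 (118.234.16.0 - 118.234.23.255) does not contain 118.234.30.206
  116.234.16.0/20 (116.234.16.0 - 116.234.31.255) does not contain 118.234.30.206
Longest matching prefix is /18 -> next hop R1.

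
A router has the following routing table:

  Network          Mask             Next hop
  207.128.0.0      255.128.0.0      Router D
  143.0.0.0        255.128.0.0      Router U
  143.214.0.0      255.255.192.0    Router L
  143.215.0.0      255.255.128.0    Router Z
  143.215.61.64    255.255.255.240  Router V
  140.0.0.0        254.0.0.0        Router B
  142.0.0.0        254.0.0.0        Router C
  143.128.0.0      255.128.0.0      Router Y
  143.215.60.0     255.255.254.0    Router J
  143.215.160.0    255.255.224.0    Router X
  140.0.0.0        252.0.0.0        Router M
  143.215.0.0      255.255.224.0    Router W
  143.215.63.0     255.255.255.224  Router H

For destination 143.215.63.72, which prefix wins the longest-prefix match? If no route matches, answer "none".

143.215.0.0/17

Entries matching 143.215.63.72:
  140.0.0.0/6 (140.0.0.0 - 143.255.255.255)
  142.0.0.0/7 (142.0.0.0 - 143.255.255.255)
  143.128.0.0/9 (143.128.0.0 - 143.255.255.255)
  143.215.0.0/17 (143.215.0.0 - 143.215.127.255)
Most specific is 143.215.0.0/17.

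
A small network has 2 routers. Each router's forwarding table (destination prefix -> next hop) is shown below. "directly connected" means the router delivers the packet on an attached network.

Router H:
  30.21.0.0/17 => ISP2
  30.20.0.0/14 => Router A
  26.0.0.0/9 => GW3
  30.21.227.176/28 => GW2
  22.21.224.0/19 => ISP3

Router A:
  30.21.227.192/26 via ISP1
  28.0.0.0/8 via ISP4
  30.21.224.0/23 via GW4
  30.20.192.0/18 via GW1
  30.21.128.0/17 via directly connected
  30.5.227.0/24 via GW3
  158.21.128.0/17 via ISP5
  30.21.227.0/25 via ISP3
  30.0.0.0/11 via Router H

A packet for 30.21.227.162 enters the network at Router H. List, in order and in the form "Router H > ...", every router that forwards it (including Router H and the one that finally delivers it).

Router H > Router A

At Router H: longest match for 30.21.227.162 is 30.20.0.0/14 -> Router A
At Router A: longest match for 30.21.227.162 is 30.21.128.0/17 -> directly connected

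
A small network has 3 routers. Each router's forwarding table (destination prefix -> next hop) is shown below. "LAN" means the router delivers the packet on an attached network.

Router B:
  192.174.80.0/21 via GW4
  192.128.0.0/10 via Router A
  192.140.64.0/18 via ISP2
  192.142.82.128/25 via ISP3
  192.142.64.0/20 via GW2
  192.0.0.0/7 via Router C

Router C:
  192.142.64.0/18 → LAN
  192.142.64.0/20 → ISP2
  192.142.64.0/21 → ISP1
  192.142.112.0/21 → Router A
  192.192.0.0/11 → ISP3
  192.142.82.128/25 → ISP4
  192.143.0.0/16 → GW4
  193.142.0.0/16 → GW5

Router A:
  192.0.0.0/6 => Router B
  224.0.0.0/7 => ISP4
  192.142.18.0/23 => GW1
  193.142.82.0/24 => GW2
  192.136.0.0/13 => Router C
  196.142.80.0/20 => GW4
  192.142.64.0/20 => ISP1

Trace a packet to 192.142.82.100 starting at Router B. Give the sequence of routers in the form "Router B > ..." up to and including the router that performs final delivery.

Router B > Router A > Router C

At Router B: longest match for 192.142.82.100 is 192.128.0.0/10 -> Router A
At Router A: longest match for 192.142.82.100 is 192.136.0.0/13 -> Router C
At Router C: longest match for 192.142.82.100 is 192.142.64.0/18 -> LAN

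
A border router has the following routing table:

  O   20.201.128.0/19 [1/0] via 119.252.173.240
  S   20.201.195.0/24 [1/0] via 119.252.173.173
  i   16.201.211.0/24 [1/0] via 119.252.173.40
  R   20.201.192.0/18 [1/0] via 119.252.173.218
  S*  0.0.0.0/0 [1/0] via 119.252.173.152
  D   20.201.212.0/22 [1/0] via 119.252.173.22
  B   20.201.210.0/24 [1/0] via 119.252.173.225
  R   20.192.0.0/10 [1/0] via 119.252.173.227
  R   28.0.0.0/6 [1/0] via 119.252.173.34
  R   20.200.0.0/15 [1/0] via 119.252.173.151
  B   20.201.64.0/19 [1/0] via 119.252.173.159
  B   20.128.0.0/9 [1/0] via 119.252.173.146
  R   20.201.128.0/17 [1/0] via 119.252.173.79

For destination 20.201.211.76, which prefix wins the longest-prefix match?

Entries matching 20.201.211.76:
  0.0.0.0/0 (default, matches everything)
  20.128.0.0/9 (20.128.0.0 - 20.255.255.255)
  20.192.0.0/10 (20.192.0.0 - 20.255.255.255)
  20.200.0.0/15 (20.200.0.0 - 20.201.255.255)
  20.201.128.0/17 (20.201.128.0 - 20.201.255.255)
  20.201.192.0/18 (20.201.192.0 - 20.201.255.255)
Most specific is 20.201.192.0/18.

20.201.192.0/18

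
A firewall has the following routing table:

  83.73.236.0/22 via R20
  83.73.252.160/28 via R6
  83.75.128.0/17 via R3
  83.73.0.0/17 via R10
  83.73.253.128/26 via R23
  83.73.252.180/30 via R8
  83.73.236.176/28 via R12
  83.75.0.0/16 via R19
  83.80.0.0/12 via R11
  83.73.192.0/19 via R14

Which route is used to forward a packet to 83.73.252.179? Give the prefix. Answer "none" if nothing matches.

none

83.73.252.179 is outside every listed prefix and there is no default route.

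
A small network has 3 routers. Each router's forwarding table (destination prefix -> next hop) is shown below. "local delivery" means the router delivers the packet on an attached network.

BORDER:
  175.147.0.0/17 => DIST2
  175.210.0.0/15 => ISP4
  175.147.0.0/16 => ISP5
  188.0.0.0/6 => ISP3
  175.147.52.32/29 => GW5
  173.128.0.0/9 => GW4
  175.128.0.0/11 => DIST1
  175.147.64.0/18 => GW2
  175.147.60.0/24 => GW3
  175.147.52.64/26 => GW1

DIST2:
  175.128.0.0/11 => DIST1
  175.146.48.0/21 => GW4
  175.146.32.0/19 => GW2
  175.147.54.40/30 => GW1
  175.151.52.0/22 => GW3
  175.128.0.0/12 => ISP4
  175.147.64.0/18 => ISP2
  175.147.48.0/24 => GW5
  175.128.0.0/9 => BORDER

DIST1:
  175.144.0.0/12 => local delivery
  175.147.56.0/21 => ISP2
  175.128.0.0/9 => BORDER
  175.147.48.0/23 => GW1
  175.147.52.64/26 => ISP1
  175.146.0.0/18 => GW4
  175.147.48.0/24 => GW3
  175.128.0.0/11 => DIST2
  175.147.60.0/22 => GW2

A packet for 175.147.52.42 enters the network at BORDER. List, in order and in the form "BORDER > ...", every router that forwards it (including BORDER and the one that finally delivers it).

At BORDER: longest match for 175.147.52.42 is 175.147.0.0/17 -> DIST2
At DIST2: longest match for 175.147.52.42 is 175.128.0.0/11 -> DIST1
At DIST1: longest match for 175.147.52.42 is 175.144.0.0/12 -> local delivery

BORDER > DIST2 > DIST1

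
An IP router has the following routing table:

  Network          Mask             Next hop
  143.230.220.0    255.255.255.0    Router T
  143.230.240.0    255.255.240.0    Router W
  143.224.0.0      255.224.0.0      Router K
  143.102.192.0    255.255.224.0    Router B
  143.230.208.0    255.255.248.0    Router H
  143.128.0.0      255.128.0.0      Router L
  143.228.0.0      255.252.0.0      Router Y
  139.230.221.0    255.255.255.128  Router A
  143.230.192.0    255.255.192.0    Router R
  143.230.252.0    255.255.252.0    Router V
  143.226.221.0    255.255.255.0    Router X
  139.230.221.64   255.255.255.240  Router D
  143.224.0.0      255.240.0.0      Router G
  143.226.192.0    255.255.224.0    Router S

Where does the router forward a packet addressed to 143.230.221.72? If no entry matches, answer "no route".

Router R

Routes whose prefix contains 143.230.221.72:
  143.128.0.0/9 (143.128.0.0 - 143.255.255.255) -> Router L
  143.224.0.0/11 (143.224.0.0 - 143.255.255.255) -> Router K
  143.224.0.0/12 (143.224.0.0 - 143.239.255.255) -> Router G
  143.228.0.0/14 (143.228.0.0 - 143.231.255.255) -> Router Y
  143.230.192.0/18 (143.230.192.0 - 143.230.255.255) -> Router R
More-specific entries that do NOT match:
  139.230.221.64/28 (139.230.221.64 - 139.230.221.79) does not contain 143.230.221.72
  139.230.221.0/25 (139.230.221.0 - 139.230.221.127) does not contain 143.230.221.72
  143.230.220.0/24 (143.230.220.0 - 143.230.220.255) does not contain 143.230.221.72
  143.226.221.0/24 (143.226.221.0 - 143.226.221.255) does not contain 143.230.221.72
  143.230.252.0/22 (143.230.252.0 - 143.230.255.255) does not contain 143.230.221.72
  143.230.208.0/21 (143.230.208.0 - 143.230.215.255) does not contain 143.230.221.72
  143.230.240.0/20 (143.230.240.0 - 143.230.255.255) does not contain 143.230.221.72
  143.102.192.0/19 (143.102.192.0 - 143.102.223.255) does not contain 143.230.221.72
  143.226.192.0/19 (143.226.192.0 - 143.226.223.255) does not contain 143.230.221.72
Longest matching prefix is /18 -> next hop Router R.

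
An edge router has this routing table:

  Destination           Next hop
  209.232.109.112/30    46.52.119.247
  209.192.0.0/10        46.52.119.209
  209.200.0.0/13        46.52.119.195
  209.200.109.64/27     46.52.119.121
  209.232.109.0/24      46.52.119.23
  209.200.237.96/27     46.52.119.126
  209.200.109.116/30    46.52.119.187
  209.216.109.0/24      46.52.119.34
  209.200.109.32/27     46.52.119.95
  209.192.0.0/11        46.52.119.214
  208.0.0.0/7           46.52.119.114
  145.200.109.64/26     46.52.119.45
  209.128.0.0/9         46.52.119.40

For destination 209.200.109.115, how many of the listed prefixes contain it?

5

Prefixes containing 209.200.109.115:
  208.0.0.0/7 (208.0.0.0 - 209.255.255.255)
  209.128.0.0/9 (209.128.0.0 - 209.255.255.255)
  209.192.0.0/10 (209.192.0.0 - 209.255.255.255)
  209.192.0.0/11 (209.192.0.0 - 209.223.255.255)
  209.200.0.0/13 (209.200.0.0 - 209.207.255.255)
Total matching entries: 5.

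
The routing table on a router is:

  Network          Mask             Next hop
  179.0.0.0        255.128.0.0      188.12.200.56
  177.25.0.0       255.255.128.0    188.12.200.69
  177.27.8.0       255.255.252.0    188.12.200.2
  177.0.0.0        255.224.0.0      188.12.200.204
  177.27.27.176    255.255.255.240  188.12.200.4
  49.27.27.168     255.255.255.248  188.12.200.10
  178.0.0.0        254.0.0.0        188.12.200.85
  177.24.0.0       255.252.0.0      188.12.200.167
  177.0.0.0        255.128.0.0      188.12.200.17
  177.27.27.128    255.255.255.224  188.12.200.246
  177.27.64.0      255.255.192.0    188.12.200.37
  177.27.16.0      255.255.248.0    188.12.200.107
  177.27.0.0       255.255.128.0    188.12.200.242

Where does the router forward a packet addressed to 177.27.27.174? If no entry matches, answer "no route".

Routes whose prefix contains 177.27.27.174:
  177.0.0.0/9 (177.0.0.0 - 177.127.255.255) -> 188.12.200.17
  177.0.0.0/11 (177.0.0.0 - 177.31.255.255) -> 188.12.200.204
  177.24.0.0/14 (177.24.0.0 - 177.27.255.255) -> 188.12.200.167
  177.27.0.0/17 (177.27.0.0 - 177.27.127.255) -> 188.12.200.242
More-specific entries that do NOT match:
  49.27.27.168/29 (49.27.27.168 - 49.27.27.175) does not contain 177.27.27.174
  177.27.27.176/28 (177.27.27.176 - 177.27.27.191) does not contain 177.27.27.174
  177.27.27.128/27 (177.27.27.128 - 177.27.27.159) does not contain 177.27.27.174
  177.27.8.0/22 (177.27.8.0 - 177.27.11.255) does not contain 177.27.27.174
  177.27.16.0/21 (177.27.16.0 - 177.27.23.255) does not contain 177.27.27.174
  177.27.64.0/18 (177.27.64.0 - 177.27.127.255) does not contain 177.27.27.174
Longest matching prefix is /17 -> next hop 188.12.200.242.

188.12.200.242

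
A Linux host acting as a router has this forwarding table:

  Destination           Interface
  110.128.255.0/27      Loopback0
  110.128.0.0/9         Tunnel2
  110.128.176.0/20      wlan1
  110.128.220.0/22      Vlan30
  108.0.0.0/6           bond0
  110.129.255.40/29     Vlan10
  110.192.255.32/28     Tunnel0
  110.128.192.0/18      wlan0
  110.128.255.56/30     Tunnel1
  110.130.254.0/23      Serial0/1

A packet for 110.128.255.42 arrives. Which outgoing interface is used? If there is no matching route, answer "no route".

Routes whose prefix contains 110.128.255.42:
  108.0.0.0/6 (108.0.0.0 - 111.255.255.255) -> bond0
  110.128.0.0/9 (110.128.0.0 - 110.255.255.255) -> Tunnel2
  110.128.192.0/18 (110.128.192.0 - 110.128.255.255) -> wlan0
More-specific entries that do NOT match:
  110.128.255.56/30 (110.128.255.56 - 110.128.255.59) does not contain 110.128.255.42
  110.129.255.40/29 (110.129.255.40 - 110.129.255.47) does not contain 110.128.255.42
  110.192.255.32/28 (110.192.255.32 - 110.192.255.47) does not contain 110.128.255.42
  110.128.255.0/27 (110.128.255.0 - 110.128.255.31) does not contain 110.128.255.42
  110.130.254.0/23 (110.130.254.0 - 110.130.255.255) does not contain 110.128.255.42
  110.128.220.0/22 (110.128.220.0 - 110.128.223.255) does not contain 110.128.255.42
  110.128.176.0/20 (110.128.176.0 - 110.128.191.255) does not contain 110.128.255.42
Longest matching prefix is /18 -> interface wlan0.

wlan0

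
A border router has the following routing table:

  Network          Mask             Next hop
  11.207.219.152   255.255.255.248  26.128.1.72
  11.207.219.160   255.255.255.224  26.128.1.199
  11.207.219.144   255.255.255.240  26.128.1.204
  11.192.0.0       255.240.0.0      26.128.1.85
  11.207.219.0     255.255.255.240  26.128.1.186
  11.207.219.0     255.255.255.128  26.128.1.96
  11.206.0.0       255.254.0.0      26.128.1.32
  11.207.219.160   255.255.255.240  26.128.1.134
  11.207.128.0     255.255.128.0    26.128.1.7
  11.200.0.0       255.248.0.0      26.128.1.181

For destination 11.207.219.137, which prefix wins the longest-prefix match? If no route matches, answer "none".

Entries matching 11.207.219.137:
  11.192.0.0/12 (11.192.0.0 - 11.207.255.255)
  11.200.0.0/13 (11.200.0.0 - 11.207.255.255)
  11.206.0.0/15 (11.206.0.0 - 11.207.255.255)
  11.207.128.0/17 (11.207.128.0 - 11.207.255.255)
Most specific is 11.207.128.0/17.

11.207.128.0/17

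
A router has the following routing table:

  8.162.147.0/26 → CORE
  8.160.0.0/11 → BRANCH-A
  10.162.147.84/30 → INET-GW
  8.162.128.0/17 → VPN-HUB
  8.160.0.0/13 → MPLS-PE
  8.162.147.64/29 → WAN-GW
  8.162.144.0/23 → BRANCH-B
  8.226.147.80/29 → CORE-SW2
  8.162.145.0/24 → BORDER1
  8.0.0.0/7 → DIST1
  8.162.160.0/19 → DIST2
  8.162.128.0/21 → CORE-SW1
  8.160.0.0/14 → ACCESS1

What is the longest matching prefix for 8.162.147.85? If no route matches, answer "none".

Entries matching 8.162.147.85:
  8.0.0.0/7 (8.0.0.0 - 9.255.255.255)
  8.160.0.0/11 (8.160.0.0 - 8.191.255.255)
  8.160.0.0/13 (8.160.0.0 - 8.167.255.255)
  8.160.0.0/14 (8.160.0.0 - 8.163.255.255)
  8.162.128.0/17 (8.162.128.0 - 8.162.255.255)
Most specific is 8.162.128.0/17.

8.162.128.0/17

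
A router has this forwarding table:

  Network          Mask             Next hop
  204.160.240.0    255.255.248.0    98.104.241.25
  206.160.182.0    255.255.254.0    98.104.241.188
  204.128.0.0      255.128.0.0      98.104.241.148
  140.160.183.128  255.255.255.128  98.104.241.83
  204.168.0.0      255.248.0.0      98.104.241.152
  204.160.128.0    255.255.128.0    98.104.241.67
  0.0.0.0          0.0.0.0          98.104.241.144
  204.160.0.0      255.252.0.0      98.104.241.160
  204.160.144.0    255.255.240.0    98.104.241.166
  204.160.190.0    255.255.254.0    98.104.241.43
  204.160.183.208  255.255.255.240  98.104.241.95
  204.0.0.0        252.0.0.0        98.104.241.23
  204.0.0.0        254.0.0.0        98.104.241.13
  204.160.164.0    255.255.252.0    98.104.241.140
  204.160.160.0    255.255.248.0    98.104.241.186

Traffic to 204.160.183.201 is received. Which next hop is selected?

Routes whose prefix contains 204.160.183.201:
  0.0.0.0/0 (default, matches everything) -> 98.104.241.144
  204.0.0.0/6 (204.0.0.0 - 207.255.255.255) -> 98.104.241.23
  204.0.0.0/7 (204.0.0.0 - 205.255.255.255) -> 98.104.241.13
  204.128.0.0/9 (204.128.0.0 - 204.255.255.255) -> 98.104.241.148
  204.160.0.0/14 (204.160.0.0 - 204.163.255.255) -> 98.104.241.160
  204.160.128.0/17 (204.160.128.0 - 204.160.255.255) -> 98.104.241.67
More-specific entries that do NOT match:
  204.160.183.208/28 (204.160.183.208 - 204.160.183.223) does not contain 204.160.183.201
  140.160.183.128/25 (140.160.183.128 - 140.160.183.255) does not contain 204.160.183.201
  206.160.182.0/23 (206.160.182.0 - 206.160.183.255) does not contain 204.160.183.201
  204.160.190.0/23 (204.160.190.0 - 204.160.191.255) does not contain 204.160.183.201
  204.160.164.0/22 (204.160.164.0 - 204.160.167.255) does not contain 204.160.183.201
  204.160.240.0/21 (204.160.240.0 - 204.160.247.255) does not contain 204.160.183.201
  204.160.160.0/21 (204.160.160.0 - 204.160.167.255) does not contain 204.160.183.201
  204.160.144.0/20 (204.160.144.0 - 204.160.159.255) does not contain 204.160.183.201
Longest matching prefix is /17 -> next hop 98.104.241.67.

98.104.241.67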